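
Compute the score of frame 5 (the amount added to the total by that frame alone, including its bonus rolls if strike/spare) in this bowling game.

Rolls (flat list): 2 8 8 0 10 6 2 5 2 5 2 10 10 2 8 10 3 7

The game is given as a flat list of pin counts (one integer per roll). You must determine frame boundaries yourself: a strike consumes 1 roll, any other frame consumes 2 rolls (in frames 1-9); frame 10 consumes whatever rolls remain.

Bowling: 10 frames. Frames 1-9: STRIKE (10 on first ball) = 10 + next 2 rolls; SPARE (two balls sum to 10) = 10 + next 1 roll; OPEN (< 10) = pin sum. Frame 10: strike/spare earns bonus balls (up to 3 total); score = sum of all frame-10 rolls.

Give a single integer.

Answer: 7

Derivation:
Frame 1: SPARE (2+8=10). 10 + next roll (8) = 18. Cumulative: 18
Frame 2: OPEN (8+0=8). Cumulative: 26
Frame 3: STRIKE. 10 + next two rolls (6+2) = 18. Cumulative: 44
Frame 4: OPEN (6+2=8). Cumulative: 52
Frame 5: OPEN (5+2=7). Cumulative: 59
Frame 6: OPEN (5+2=7). Cumulative: 66
Frame 7: STRIKE. 10 + next two rolls (10+2) = 22. Cumulative: 88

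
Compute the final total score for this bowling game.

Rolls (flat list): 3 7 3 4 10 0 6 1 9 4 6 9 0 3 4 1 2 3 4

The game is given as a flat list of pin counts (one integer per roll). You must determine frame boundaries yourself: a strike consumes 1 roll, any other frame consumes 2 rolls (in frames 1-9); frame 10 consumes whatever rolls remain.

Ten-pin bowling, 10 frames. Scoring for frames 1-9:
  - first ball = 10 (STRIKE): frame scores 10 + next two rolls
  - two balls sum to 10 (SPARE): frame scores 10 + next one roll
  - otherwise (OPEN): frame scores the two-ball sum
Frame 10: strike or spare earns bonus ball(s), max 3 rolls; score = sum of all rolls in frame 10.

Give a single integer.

Frame 1: SPARE (3+7=10). 10 + next roll (3) = 13. Cumulative: 13
Frame 2: OPEN (3+4=7). Cumulative: 20
Frame 3: STRIKE. 10 + next two rolls (0+6) = 16. Cumulative: 36
Frame 4: OPEN (0+6=6). Cumulative: 42
Frame 5: SPARE (1+9=10). 10 + next roll (4) = 14. Cumulative: 56
Frame 6: SPARE (4+6=10). 10 + next roll (9) = 19. Cumulative: 75
Frame 7: OPEN (9+0=9). Cumulative: 84
Frame 8: OPEN (3+4=7). Cumulative: 91
Frame 9: OPEN (1+2=3). Cumulative: 94
Frame 10: OPEN. Sum of all frame-10 rolls (3+4) = 7. Cumulative: 101

Answer: 101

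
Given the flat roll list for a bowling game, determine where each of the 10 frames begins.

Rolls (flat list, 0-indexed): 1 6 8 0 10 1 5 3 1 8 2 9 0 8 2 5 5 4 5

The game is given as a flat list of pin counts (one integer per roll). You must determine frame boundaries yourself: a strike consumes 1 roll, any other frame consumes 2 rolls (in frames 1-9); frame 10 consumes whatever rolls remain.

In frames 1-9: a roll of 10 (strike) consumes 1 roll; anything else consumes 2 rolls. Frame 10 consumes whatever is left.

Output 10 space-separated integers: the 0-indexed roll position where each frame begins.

Frame 1 starts at roll index 0: rolls=1,6 (sum=7), consumes 2 rolls
Frame 2 starts at roll index 2: rolls=8,0 (sum=8), consumes 2 rolls
Frame 3 starts at roll index 4: roll=10 (strike), consumes 1 roll
Frame 4 starts at roll index 5: rolls=1,5 (sum=6), consumes 2 rolls
Frame 5 starts at roll index 7: rolls=3,1 (sum=4), consumes 2 rolls
Frame 6 starts at roll index 9: rolls=8,2 (sum=10), consumes 2 rolls
Frame 7 starts at roll index 11: rolls=9,0 (sum=9), consumes 2 rolls
Frame 8 starts at roll index 13: rolls=8,2 (sum=10), consumes 2 rolls
Frame 9 starts at roll index 15: rolls=5,5 (sum=10), consumes 2 rolls
Frame 10 starts at roll index 17: 2 remaining rolls

Answer: 0 2 4 5 7 9 11 13 15 17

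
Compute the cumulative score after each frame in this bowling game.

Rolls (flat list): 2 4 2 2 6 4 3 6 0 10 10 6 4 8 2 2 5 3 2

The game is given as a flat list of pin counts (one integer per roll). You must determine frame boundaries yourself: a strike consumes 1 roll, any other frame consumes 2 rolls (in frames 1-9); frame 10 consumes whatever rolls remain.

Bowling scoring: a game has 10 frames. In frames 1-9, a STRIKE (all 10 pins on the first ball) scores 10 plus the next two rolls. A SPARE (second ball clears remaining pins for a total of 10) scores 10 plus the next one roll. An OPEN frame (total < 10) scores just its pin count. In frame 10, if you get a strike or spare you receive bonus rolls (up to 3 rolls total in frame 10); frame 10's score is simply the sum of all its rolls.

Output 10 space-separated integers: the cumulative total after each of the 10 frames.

Frame 1: OPEN (2+4=6). Cumulative: 6
Frame 2: OPEN (2+2=4). Cumulative: 10
Frame 3: SPARE (6+4=10). 10 + next roll (3) = 13. Cumulative: 23
Frame 4: OPEN (3+6=9). Cumulative: 32
Frame 5: SPARE (0+10=10). 10 + next roll (10) = 20. Cumulative: 52
Frame 6: STRIKE. 10 + next two rolls (6+4) = 20. Cumulative: 72
Frame 7: SPARE (6+4=10). 10 + next roll (8) = 18. Cumulative: 90
Frame 8: SPARE (8+2=10). 10 + next roll (2) = 12. Cumulative: 102
Frame 9: OPEN (2+5=7). Cumulative: 109
Frame 10: OPEN. Sum of all frame-10 rolls (3+2) = 5. Cumulative: 114

Answer: 6 10 23 32 52 72 90 102 109 114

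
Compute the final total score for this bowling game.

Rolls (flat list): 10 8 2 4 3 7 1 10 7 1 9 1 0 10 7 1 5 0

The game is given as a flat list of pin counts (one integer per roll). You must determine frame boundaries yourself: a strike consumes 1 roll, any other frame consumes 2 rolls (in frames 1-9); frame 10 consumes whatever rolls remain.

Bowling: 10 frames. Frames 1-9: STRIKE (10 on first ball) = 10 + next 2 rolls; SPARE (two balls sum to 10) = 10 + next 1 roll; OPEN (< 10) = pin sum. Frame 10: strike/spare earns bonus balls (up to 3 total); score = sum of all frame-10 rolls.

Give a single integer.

Frame 1: STRIKE. 10 + next two rolls (8+2) = 20. Cumulative: 20
Frame 2: SPARE (8+2=10). 10 + next roll (4) = 14. Cumulative: 34
Frame 3: OPEN (4+3=7). Cumulative: 41
Frame 4: OPEN (7+1=8). Cumulative: 49
Frame 5: STRIKE. 10 + next two rolls (7+1) = 18. Cumulative: 67
Frame 6: OPEN (7+1=8). Cumulative: 75
Frame 7: SPARE (9+1=10). 10 + next roll (0) = 10. Cumulative: 85
Frame 8: SPARE (0+10=10). 10 + next roll (7) = 17. Cumulative: 102
Frame 9: OPEN (7+1=8). Cumulative: 110
Frame 10: OPEN. Sum of all frame-10 rolls (5+0) = 5. Cumulative: 115

Answer: 115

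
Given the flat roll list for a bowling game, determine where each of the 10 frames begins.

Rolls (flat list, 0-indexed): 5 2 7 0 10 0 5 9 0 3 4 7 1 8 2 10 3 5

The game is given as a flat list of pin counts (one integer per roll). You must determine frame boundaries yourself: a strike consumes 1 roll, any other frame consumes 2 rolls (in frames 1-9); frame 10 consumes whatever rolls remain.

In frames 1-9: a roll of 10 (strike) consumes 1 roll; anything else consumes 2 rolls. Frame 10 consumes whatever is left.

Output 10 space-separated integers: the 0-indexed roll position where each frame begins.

Answer: 0 2 4 5 7 9 11 13 15 16

Derivation:
Frame 1 starts at roll index 0: rolls=5,2 (sum=7), consumes 2 rolls
Frame 2 starts at roll index 2: rolls=7,0 (sum=7), consumes 2 rolls
Frame 3 starts at roll index 4: roll=10 (strike), consumes 1 roll
Frame 4 starts at roll index 5: rolls=0,5 (sum=5), consumes 2 rolls
Frame 5 starts at roll index 7: rolls=9,0 (sum=9), consumes 2 rolls
Frame 6 starts at roll index 9: rolls=3,4 (sum=7), consumes 2 rolls
Frame 7 starts at roll index 11: rolls=7,1 (sum=8), consumes 2 rolls
Frame 8 starts at roll index 13: rolls=8,2 (sum=10), consumes 2 rolls
Frame 9 starts at roll index 15: roll=10 (strike), consumes 1 roll
Frame 10 starts at roll index 16: 2 remaining rolls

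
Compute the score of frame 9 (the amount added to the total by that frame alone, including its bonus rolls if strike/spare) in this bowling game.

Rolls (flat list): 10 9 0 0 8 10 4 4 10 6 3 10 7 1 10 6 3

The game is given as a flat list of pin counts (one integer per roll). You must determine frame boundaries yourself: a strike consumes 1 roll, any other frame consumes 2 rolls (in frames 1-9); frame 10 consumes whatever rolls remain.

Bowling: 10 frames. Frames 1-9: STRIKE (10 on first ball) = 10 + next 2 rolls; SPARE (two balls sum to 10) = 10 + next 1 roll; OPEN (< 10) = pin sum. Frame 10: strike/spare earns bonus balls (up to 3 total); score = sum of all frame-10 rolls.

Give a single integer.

Frame 1: STRIKE. 10 + next two rolls (9+0) = 19. Cumulative: 19
Frame 2: OPEN (9+0=9). Cumulative: 28
Frame 3: OPEN (0+8=8). Cumulative: 36
Frame 4: STRIKE. 10 + next two rolls (4+4) = 18. Cumulative: 54
Frame 5: OPEN (4+4=8). Cumulative: 62
Frame 6: STRIKE. 10 + next two rolls (6+3) = 19. Cumulative: 81
Frame 7: OPEN (6+3=9). Cumulative: 90
Frame 8: STRIKE. 10 + next two rolls (7+1) = 18. Cumulative: 108
Frame 9: OPEN (7+1=8). Cumulative: 116
Frame 10: STRIKE. Sum of all frame-10 rolls (10+6+3) = 19. Cumulative: 135

Answer: 8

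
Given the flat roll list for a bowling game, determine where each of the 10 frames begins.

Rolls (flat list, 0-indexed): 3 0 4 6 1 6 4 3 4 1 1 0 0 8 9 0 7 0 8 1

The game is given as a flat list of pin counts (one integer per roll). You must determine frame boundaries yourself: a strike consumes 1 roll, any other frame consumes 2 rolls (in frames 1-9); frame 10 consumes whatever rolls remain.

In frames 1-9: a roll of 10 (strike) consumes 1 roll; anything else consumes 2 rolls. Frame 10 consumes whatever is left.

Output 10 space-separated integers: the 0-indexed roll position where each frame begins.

Answer: 0 2 4 6 8 10 12 14 16 18

Derivation:
Frame 1 starts at roll index 0: rolls=3,0 (sum=3), consumes 2 rolls
Frame 2 starts at roll index 2: rolls=4,6 (sum=10), consumes 2 rolls
Frame 3 starts at roll index 4: rolls=1,6 (sum=7), consumes 2 rolls
Frame 4 starts at roll index 6: rolls=4,3 (sum=7), consumes 2 rolls
Frame 5 starts at roll index 8: rolls=4,1 (sum=5), consumes 2 rolls
Frame 6 starts at roll index 10: rolls=1,0 (sum=1), consumes 2 rolls
Frame 7 starts at roll index 12: rolls=0,8 (sum=8), consumes 2 rolls
Frame 8 starts at roll index 14: rolls=9,0 (sum=9), consumes 2 rolls
Frame 9 starts at roll index 16: rolls=7,0 (sum=7), consumes 2 rolls
Frame 10 starts at roll index 18: 2 remaining rolls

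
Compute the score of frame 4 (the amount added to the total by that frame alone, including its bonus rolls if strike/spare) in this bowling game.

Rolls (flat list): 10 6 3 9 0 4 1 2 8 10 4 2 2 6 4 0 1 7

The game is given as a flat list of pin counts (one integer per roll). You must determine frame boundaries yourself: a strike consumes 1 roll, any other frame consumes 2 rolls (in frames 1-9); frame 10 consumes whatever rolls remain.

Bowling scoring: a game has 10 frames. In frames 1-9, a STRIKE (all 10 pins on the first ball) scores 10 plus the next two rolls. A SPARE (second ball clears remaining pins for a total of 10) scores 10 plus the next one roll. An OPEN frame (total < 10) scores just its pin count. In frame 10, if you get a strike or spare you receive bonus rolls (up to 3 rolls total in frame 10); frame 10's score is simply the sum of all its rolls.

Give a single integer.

Answer: 5

Derivation:
Frame 1: STRIKE. 10 + next two rolls (6+3) = 19. Cumulative: 19
Frame 2: OPEN (6+3=9). Cumulative: 28
Frame 3: OPEN (9+0=9). Cumulative: 37
Frame 4: OPEN (4+1=5). Cumulative: 42
Frame 5: SPARE (2+8=10). 10 + next roll (10) = 20. Cumulative: 62
Frame 6: STRIKE. 10 + next two rolls (4+2) = 16. Cumulative: 78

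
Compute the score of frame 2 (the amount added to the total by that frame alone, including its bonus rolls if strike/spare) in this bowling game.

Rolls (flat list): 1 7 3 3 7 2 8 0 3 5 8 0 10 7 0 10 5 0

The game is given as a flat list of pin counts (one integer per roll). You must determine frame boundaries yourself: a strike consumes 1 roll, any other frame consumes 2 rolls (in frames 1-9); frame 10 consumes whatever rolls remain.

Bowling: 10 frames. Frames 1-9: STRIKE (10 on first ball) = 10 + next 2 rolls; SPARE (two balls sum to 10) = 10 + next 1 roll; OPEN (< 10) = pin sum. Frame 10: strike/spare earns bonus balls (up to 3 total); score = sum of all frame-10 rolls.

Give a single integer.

Frame 1: OPEN (1+7=8). Cumulative: 8
Frame 2: OPEN (3+3=6). Cumulative: 14
Frame 3: OPEN (7+2=9). Cumulative: 23
Frame 4: OPEN (8+0=8). Cumulative: 31

Answer: 6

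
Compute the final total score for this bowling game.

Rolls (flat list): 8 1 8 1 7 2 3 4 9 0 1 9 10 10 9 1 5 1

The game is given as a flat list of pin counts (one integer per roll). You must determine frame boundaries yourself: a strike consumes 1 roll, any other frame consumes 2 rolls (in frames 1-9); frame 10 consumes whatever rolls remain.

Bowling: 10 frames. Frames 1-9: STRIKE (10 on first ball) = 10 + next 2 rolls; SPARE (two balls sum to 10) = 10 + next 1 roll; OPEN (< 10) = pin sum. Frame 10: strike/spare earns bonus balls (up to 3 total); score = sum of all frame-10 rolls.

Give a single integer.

Frame 1: OPEN (8+1=9). Cumulative: 9
Frame 2: OPEN (8+1=9). Cumulative: 18
Frame 3: OPEN (7+2=9). Cumulative: 27
Frame 4: OPEN (3+4=7). Cumulative: 34
Frame 5: OPEN (9+0=9). Cumulative: 43
Frame 6: SPARE (1+9=10). 10 + next roll (10) = 20. Cumulative: 63
Frame 7: STRIKE. 10 + next two rolls (10+9) = 29. Cumulative: 92
Frame 8: STRIKE. 10 + next two rolls (9+1) = 20. Cumulative: 112
Frame 9: SPARE (9+1=10). 10 + next roll (5) = 15. Cumulative: 127
Frame 10: OPEN. Sum of all frame-10 rolls (5+1) = 6. Cumulative: 133

Answer: 133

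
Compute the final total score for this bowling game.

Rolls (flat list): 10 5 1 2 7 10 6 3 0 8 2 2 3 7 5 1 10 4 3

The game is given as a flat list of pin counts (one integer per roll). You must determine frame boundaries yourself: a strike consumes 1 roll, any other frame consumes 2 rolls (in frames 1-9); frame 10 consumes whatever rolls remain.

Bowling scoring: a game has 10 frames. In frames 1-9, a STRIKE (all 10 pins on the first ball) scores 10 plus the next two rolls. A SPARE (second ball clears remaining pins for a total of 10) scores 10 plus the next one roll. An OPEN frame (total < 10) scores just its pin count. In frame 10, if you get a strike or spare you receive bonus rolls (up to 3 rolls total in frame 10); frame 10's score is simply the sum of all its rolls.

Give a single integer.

Answer: 109

Derivation:
Frame 1: STRIKE. 10 + next two rolls (5+1) = 16. Cumulative: 16
Frame 2: OPEN (5+1=6). Cumulative: 22
Frame 3: OPEN (2+7=9). Cumulative: 31
Frame 4: STRIKE. 10 + next two rolls (6+3) = 19. Cumulative: 50
Frame 5: OPEN (6+3=9). Cumulative: 59
Frame 6: OPEN (0+8=8). Cumulative: 67
Frame 7: OPEN (2+2=4). Cumulative: 71
Frame 8: SPARE (3+7=10). 10 + next roll (5) = 15. Cumulative: 86
Frame 9: OPEN (5+1=6). Cumulative: 92
Frame 10: STRIKE. Sum of all frame-10 rolls (10+4+3) = 17. Cumulative: 109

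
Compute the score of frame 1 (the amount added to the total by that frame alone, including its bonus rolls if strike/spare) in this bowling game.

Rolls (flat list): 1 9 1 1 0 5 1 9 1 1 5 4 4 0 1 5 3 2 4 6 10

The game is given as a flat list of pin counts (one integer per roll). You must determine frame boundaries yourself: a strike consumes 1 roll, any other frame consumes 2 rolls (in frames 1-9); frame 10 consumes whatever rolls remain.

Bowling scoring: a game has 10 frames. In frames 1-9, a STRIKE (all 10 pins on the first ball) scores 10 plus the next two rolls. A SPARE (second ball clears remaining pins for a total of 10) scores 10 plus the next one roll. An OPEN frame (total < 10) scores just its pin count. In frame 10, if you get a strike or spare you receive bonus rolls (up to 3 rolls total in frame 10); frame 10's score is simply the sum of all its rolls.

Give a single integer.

Frame 1: SPARE (1+9=10). 10 + next roll (1) = 11. Cumulative: 11
Frame 2: OPEN (1+1=2). Cumulative: 13
Frame 3: OPEN (0+5=5). Cumulative: 18

Answer: 11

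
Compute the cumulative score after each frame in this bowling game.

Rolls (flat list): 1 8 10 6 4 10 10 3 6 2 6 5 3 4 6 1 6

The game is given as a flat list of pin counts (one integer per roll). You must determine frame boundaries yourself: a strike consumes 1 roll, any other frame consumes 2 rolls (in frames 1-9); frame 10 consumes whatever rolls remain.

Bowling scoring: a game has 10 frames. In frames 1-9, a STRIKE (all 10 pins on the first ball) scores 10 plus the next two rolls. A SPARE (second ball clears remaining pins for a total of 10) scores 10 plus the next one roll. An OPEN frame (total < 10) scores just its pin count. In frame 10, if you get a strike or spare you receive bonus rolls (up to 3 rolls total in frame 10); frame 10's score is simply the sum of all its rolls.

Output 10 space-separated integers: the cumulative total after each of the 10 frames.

Answer: 9 29 49 72 91 100 108 116 127 134

Derivation:
Frame 1: OPEN (1+8=9). Cumulative: 9
Frame 2: STRIKE. 10 + next two rolls (6+4) = 20. Cumulative: 29
Frame 3: SPARE (6+4=10). 10 + next roll (10) = 20. Cumulative: 49
Frame 4: STRIKE. 10 + next two rolls (10+3) = 23. Cumulative: 72
Frame 5: STRIKE. 10 + next two rolls (3+6) = 19. Cumulative: 91
Frame 6: OPEN (3+6=9). Cumulative: 100
Frame 7: OPEN (2+6=8). Cumulative: 108
Frame 8: OPEN (5+3=8). Cumulative: 116
Frame 9: SPARE (4+6=10). 10 + next roll (1) = 11. Cumulative: 127
Frame 10: OPEN. Sum of all frame-10 rolls (1+6) = 7. Cumulative: 134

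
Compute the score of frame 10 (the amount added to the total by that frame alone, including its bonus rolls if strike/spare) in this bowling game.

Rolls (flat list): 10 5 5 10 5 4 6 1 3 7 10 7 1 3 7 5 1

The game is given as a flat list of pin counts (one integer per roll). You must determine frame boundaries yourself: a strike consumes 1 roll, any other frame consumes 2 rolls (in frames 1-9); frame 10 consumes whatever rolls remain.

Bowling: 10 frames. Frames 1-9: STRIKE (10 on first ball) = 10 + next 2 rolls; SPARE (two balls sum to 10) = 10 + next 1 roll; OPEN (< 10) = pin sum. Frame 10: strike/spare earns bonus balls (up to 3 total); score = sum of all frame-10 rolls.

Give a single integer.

Answer: 6

Derivation:
Frame 1: STRIKE. 10 + next two rolls (5+5) = 20. Cumulative: 20
Frame 2: SPARE (5+5=10). 10 + next roll (10) = 20. Cumulative: 40
Frame 3: STRIKE. 10 + next two rolls (5+4) = 19. Cumulative: 59
Frame 4: OPEN (5+4=9). Cumulative: 68
Frame 5: OPEN (6+1=7). Cumulative: 75
Frame 6: SPARE (3+7=10). 10 + next roll (10) = 20. Cumulative: 95
Frame 7: STRIKE. 10 + next two rolls (7+1) = 18. Cumulative: 113
Frame 8: OPEN (7+1=8). Cumulative: 121
Frame 9: SPARE (3+7=10). 10 + next roll (5) = 15. Cumulative: 136
Frame 10: OPEN. Sum of all frame-10 rolls (5+1) = 6. Cumulative: 142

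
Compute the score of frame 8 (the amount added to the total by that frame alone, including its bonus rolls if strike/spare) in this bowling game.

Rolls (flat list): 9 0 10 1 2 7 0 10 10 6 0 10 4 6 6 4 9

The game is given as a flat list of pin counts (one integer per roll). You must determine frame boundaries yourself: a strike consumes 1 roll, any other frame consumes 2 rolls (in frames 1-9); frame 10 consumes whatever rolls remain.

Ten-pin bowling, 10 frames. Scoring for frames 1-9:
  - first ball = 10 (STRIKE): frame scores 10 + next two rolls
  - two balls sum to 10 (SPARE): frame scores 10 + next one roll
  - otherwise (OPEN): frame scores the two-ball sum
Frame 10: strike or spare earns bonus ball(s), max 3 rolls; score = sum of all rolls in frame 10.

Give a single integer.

Frame 1: OPEN (9+0=9). Cumulative: 9
Frame 2: STRIKE. 10 + next two rolls (1+2) = 13. Cumulative: 22
Frame 3: OPEN (1+2=3). Cumulative: 25
Frame 4: OPEN (7+0=7). Cumulative: 32
Frame 5: STRIKE. 10 + next two rolls (10+6) = 26. Cumulative: 58
Frame 6: STRIKE. 10 + next two rolls (6+0) = 16. Cumulative: 74
Frame 7: OPEN (6+0=6). Cumulative: 80
Frame 8: STRIKE. 10 + next two rolls (4+6) = 20. Cumulative: 100
Frame 9: SPARE (4+6=10). 10 + next roll (6) = 16. Cumulative: 116
Frame 10: SPARE. Sum of all frame-10 rolls (6+4+9) = 19. Cumulative: 135

Answer: 20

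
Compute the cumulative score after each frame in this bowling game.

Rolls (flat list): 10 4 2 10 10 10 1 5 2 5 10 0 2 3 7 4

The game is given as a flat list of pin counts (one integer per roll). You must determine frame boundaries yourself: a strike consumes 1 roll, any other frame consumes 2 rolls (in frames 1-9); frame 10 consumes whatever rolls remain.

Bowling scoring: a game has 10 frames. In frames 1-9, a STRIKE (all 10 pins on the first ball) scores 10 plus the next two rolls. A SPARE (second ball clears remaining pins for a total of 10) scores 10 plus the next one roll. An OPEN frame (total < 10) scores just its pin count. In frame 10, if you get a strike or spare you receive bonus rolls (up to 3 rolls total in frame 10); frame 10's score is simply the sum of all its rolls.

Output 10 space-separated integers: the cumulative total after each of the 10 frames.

Answer: 16 22 52 73 89 95 102 114 116 130

Derivation:
Frame 1: STRIKE. 10 + next two rolls (4+2) = 16. Cumulative: 16
Frame 2: OPEN (4+2=6). Cumulative: 22
Frame 3: STRIKE. 10 + next two rolls (10+10) = 30. Cumulative: 52
Frame 4: STRIKE. 10 + next two rolls (10+1) = 21. Cumulative: 73
Frame 5: STRIKE. 10 + next two rolls (1+5) = 16. Cumulative: 89
Frame 6: OPEN (1+5=6). Cumulative: 95
Frame 7: OPEN (2+5=7). Cumulative: 102
Frame 8: STRIKE. 10 + next two rolls (0+2) = 12. Cumulative: 114
Frame 9: OPEN (0+2=2). Cumulative: 116
Frame 10: SPARE. Sum of all frame-10 rolls (3+7+4) = 14. Cumulative: 130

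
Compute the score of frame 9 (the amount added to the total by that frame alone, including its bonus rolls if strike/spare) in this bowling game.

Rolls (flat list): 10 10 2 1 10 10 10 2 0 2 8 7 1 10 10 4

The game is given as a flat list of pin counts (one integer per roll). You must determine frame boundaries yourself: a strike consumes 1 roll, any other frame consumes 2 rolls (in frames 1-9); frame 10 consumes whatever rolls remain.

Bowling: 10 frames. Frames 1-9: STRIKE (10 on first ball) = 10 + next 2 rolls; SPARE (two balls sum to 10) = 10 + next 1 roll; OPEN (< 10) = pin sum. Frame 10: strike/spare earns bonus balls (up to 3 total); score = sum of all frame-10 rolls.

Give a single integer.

Answer: 8

Derivation:
Frame 1: STRIKE. 10 + next two rolls (10+2) = 22. Cumulative: 22
Frame 2: STRIKE. 10 + next two rolls (2+1) = 13. Cumulative: 35
Frame 3: OPEN (2+1=3). Cumulative: 38
Frame 4: STRIKE. 10 + next two rolls (10+10) = 30. Cumulative: 68
Frame 5: STRIKE. 10 + next two rolls (10+2) = 22. Cumulative: 90
Frame 6: STRIKE. 10 + next two rolls (2+0) = 12. Cumulative: 102
Frame 7: OPEN (2+0=2). Cumulative: 104
Frame 8: SPARE (2+8=10). 10 + next roll (7) = 17. Cumulative: 121
Frame 9: OPEN (7+1=8). Cumulative: 129
Frame 10: STRIKE. Sum of all frame-10 rolls (10+10+4) = 24. Cumulative: 153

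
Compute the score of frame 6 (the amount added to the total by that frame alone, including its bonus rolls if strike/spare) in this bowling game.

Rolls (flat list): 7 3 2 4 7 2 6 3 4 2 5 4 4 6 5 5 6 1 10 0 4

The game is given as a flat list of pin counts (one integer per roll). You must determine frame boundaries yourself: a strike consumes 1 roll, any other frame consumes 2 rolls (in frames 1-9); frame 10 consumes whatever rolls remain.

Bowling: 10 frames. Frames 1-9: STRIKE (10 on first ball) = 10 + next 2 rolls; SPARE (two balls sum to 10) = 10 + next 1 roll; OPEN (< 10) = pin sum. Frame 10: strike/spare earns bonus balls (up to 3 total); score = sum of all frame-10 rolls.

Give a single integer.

Answer: 9

Derivation:
Frame 1: SPARE (7+3=10). 10 + next roll (2) = 12. Cumulative: 12
Frame 2: OPEN (2+4=6). Cumulative: 18
Frame 3: OPEN (7+2=9). Cumulative: 27
Frame 4: OPEN (6+3=9). Cumulative: 36
Frame 5: OPEN (4+2=6). Cumulative: 42
Frame 6: OPEN (5+4=9). Cumulative: 51
Frame 7: SPARE (4+6=10). 10 + next roll (5) = 15. Cumulative: 66
Frame 8: SPARE (5+5=10). 10 + next roll (6) = 16. Cumulative: 82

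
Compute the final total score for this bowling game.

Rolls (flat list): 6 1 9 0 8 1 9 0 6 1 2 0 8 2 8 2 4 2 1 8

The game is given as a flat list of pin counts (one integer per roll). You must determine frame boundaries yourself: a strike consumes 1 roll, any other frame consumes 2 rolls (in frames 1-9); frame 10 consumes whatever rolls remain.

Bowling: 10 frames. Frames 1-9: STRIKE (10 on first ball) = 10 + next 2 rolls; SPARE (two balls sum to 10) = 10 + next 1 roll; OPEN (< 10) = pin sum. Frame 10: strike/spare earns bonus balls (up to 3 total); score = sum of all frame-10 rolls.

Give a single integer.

Answer: 90

Derivation:
Frame 1: OPEN (6+1=7). Cumulative: 7
Frame 2: OPEN (9+0=9). Cumulative: 16
Frame 3: OPEN (8+1=9). Cumulative: 25
Frame 4: OPEN (9+0=9). Cumulative: 34
Frame 5: OPEN (6+1=7). Cumulative: 41
Frame 6: OPEN (2+0=2). Cumulative: 43
Frame 7: SPARE (8+2=10). 10 + next roll (8) = 18. Cumulative: 61
Frame 8: SPARE (8+2=10). 10 + next roll (4) = 14. Cumulative: 75
Frame 9: OPEN (4+2=6). Cumulative: 81
Frame 10: OPEN. Sum of all frame-10 rolls (1+8) = 9. Cumulative: 90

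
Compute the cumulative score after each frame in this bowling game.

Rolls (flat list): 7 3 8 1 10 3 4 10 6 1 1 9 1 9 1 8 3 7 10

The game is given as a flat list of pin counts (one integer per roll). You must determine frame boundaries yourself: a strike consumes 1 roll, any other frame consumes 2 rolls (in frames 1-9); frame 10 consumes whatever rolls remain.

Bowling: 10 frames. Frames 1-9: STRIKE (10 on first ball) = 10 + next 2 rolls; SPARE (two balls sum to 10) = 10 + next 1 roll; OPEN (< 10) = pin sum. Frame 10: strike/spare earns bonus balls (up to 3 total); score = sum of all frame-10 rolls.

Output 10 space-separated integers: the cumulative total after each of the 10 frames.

Frame 1: SPARE (7+3=10). 10 + next roll (8) = 18. Cumulative: 18
Frame 2: OPEN (8+1=9). Cumulative: 27
Frame 3: STRIKE. 10 + next two rolls (3+4) = 17. Cumulative: 44
Frame 4: OPEN (3+4=7). Cumulative: 51
Frame 5: STRIKE. 10 + next two rolls (6+1) = 17. Cumulative: 68
Frame 6: OPEN (6+1=7). Cumulative: 75
Frame 7: SPARE (1+9=10). 10 + next roll (1) = 11. Cumulative: 86
Frame 8: SPARE (1+9=10). 10 + next roll (1) = 11. Cumulative: 97
Frame 9: OPEN (1+8=9). Cumulative: 106
Frame 10: SPARE. Sum of all frame-10 rolls (3+7+10) = 20. Cumulative: 126

Answer: 18 27 44 51 68 75 86 97 106 126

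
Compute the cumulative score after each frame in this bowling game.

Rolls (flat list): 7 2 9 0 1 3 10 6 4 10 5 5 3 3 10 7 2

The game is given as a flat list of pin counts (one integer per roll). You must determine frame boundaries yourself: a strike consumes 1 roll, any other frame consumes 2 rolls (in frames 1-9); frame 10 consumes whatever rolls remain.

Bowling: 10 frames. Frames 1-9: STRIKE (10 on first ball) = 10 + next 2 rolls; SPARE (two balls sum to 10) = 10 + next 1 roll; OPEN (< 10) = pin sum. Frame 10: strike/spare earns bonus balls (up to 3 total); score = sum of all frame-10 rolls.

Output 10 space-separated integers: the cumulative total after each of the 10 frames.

Answer: 9 18 22 42 62 82 95 101 120 129

Derivation:
Frame 1: OPEN (7+2=9). Cumulative: 9
Frame 2: OPEN (9+0=9). Cumulative: 18
Frame 3: OPEN (1+3=4). Cumulative: 22
Frame 4: STRIKE. 10 + next two rolls (6+4) = 20. Cumulative: 42
Frame 5: SPARE (6+4=10). 10 + next roll (10) = 20. Cumulative: 62
Frame 6: STRIKE. 10 + next two rolls (5+5) = 20. Cumulative: 82
Frame 7: SPARE (5+5=10). 10 + next roll (3) = 13. Cumulative: 95
Frame 8: OPEN (3+3=6). Cumulative: 101
Frame 9: STRIKE. 10 + next two rolls (7+2) = 19. Cumulative: 120
Frame 10: OPEN. Sum of all frame-10 rolls (7+2) = 9. Cumulative: 129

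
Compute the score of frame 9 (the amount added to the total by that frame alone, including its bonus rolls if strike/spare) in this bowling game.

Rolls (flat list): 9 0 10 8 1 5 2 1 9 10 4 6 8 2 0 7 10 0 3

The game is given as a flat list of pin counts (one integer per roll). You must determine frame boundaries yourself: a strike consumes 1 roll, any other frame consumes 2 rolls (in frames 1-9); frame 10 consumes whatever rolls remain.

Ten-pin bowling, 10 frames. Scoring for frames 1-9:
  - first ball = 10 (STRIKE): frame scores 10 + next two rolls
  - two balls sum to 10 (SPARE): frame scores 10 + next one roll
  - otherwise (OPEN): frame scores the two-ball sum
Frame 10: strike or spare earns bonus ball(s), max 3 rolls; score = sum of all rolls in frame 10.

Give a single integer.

Answer: 7

Derivation:
Frame 1: OPEN (9+0=9). Cumulative: 9
Frame 2: STRIKE. 10 + next two rolls (8+1) = 19. Cumulative: 28
Frame 3: OPEN (8+1=9). Cumulative: 37
Frame 4: OPEN (5+2=7). Cumulative: 44
Frame 5: SPARE (1+9=10). 10 + next roll (10) = 20. Cumulative: 64
Frame 6: STRIKE. 10 + next two rolls (4+6) = 20. Cumulative: 84
Frame 7: SPARE (4+6=10). 10 + next roll (8) = 18. Cumulative: 102
Frame 8: SPARE (8+2=10). 10 + next roll (0) = 10. Cumulative: 112
Frame 9: OPEN (0+7=7). Cumulative: 119
Frame 10: STRIKE. Sum of all frame-10 rolls (10+0+3) = 13. Cumulative: 132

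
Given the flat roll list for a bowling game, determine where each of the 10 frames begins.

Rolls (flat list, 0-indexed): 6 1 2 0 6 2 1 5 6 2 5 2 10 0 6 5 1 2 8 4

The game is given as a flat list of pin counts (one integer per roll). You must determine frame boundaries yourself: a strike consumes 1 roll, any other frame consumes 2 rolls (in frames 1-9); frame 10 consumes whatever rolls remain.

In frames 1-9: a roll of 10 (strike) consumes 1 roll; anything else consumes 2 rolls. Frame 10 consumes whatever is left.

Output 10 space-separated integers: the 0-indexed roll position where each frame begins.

Answer: 0 2 4 6 8 10 12 13 15 17

Derivation:
Frame 1 starts at roll index 0: rolls=6,1 (sum=7), consumes 2 rolls
Frame 2 starts at roll index 2: rolls=2,0 (sum=2), consumes 2 rolls
Frame 3 starts at roll index 4: rolls=6,2 (sum=8), consumes 2 rolls
Frame 4 starts at roll index 6: rolls=1,5 (sum=6), consumes 2 rolls
Frame 5 starts at roll index 8: rolls=6,2 (sum=8), consumes 2 rolls
Frame 6 starts at roll index 10: rolls=5,2 (sum=7), consumes 2 rolls
Frame 7 starts at roll index 12: roll=10 (strike), consumes 1 roll
Frame 8 starts at roll index 13: rolls=0,6 (sum=6), consumes 2 rolls
Frame 9 starts at roll index 15: rolls=5,1 (sum=6), consumes 2 rolls
Frame 10 starts at roll index 17: 3 remaining rolls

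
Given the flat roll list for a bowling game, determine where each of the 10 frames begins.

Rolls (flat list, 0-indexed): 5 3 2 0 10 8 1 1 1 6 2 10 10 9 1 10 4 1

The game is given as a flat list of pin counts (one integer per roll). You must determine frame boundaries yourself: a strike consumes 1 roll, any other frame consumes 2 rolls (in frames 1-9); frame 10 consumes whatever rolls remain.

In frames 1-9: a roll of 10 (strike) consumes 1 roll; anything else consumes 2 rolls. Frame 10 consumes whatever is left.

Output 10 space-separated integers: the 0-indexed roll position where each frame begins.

Frame 1 starts at roll index 0: rolls=5,3 (sum=8), consumes 2 rolls
Frame 2 starts at roll index 2: rolls=2,0 (sum=2), consumes 2 rolls
Frame 3 starts at roll index 4: roll=10 (strike), consumes 1 roll
Frame 4 starts at roll index 5: rolls=8,1 (sum=9), consumes 2 rolls
Frame 5 starts at roll index 7: rolls=1,1 (sum=2), consumes 2 rolls
Frame 6 starts at roll index 9: rolls=6,2 (sum=8), consumes 2 rolls
Frame 7 starts at roll index 11: roll=10 (strike), consumes 1 roll
Frame 8 starts at roll index 12: roll=10 (strike), consumes 1 roll
Frame 9 starts at roll index 13: rolls=9,1 (sum=10), consumes 2 rolls
Frame 10 starts at roll index 15: 3 remaining rolls

Answer: 0 2 4 5 7 9 11 12 13 15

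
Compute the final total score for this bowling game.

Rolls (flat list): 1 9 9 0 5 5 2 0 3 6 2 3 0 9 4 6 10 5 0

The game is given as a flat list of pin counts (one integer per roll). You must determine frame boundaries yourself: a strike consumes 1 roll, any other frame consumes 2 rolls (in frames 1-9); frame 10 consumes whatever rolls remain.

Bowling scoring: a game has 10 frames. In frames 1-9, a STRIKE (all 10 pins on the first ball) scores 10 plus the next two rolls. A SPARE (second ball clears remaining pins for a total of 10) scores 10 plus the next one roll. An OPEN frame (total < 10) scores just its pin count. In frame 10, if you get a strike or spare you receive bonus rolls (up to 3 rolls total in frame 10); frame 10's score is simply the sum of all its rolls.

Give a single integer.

Answer: 105

Derivation:
Frame 1: SPARE (1+9=10). 10 + next roll (9) = 19. Cumulative: 19
Frame 2: OPEN (9+0=9). Cumulative: 28
Frame 3: SPARE (5+5=10). 10 + next roll (2) = 12. Cumulative: 40
Frame 4: OPEN (2+0=2). Cumulative: 42
Frame 5: OPEN (3+6=9). Cumulative: 51
Frame 6: OPEN (2+3=5). Cumulative: 56
Frame 7: OPEN (0+9=9). Cumulative: 65
Frame 8: SPARE (4+6=10). 10 + next roll (10) = 20. Cumulative: 85
Frame 9: STRIKE. 10 + next two rolls (5+0) = 15. Cumulative: 100
Frame 10: OPEN. Sum of all frame-10 rolls (5+0) = 5. Cumulative: 105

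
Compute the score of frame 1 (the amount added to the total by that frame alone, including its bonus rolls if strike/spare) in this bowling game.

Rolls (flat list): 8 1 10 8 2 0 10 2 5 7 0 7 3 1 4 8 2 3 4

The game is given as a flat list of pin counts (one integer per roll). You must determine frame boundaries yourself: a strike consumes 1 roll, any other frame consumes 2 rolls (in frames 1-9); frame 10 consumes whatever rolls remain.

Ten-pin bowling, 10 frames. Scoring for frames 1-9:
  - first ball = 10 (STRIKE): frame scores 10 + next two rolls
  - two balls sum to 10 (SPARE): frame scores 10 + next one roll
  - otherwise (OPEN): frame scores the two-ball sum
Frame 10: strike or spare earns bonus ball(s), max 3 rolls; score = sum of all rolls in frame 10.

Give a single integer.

Answer: 9

Derivation:
Frame 1: OPEN (8+1=9). Cumulative: 9
Frame 2: STRIKE. 10 + next two rolls (8+2) = 20. Cumulative: 29
Frame 3: SPARE (8+2=10). 10 + next roll (0) = 10. Cumulative: 39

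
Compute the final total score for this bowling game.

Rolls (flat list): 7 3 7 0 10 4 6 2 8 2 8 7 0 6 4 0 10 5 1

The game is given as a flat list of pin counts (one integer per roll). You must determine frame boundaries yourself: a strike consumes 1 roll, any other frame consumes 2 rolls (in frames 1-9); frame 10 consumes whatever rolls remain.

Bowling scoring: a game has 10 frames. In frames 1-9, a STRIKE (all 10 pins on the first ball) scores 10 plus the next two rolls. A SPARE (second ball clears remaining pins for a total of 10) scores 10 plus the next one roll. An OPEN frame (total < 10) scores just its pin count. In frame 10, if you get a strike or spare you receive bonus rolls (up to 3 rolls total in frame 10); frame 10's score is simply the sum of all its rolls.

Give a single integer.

Answer: 123

Derivation:
Frame 1: SPARE (7+3=10). 10 + next roll (7) = 17. Cumulative: 17
Frame 2: OPEN (7+0=7). Cumulative: 24
Frame 3: STRIKE. 10 + next two rolls (4+6) = 20. Cumulative: 44
Frame 4: SPARE (4+6=10). 10 + next roll (2) = 12. Cumulative: 56
Frame 5: SPARE (2+8=10). 10 + next roll (2) = 12. Cumulative: 68
Frame 6: SPARE (2+8=10). 10 + next roll (7) = 17. Cumulative: 85
Frame 7: OPEN (7+0=7). Cumulative: 92
Frame 8: SPARE (6+4=10). 10 + next roll (0) = 10. Cumulative: 102
Frame 9: SPARE (0+10=10). 10 + next roll (5) = 15. Cumulative: 117
Frame 10: OPEN. Sum of all frame-10 rolls (5+1) = 6. Cumulative: 123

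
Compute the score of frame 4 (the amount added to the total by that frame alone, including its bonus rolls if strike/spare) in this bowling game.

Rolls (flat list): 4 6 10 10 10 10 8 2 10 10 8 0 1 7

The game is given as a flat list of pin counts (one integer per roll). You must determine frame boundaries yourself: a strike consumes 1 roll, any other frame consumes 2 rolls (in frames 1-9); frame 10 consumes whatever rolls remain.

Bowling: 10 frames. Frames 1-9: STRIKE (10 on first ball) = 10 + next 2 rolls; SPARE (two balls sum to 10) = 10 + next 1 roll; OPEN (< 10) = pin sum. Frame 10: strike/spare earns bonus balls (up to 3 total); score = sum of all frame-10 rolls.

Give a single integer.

Frame 1: SPARE (4+6=10). 10 + next roll (10) = 20. Cumulative: 20
Frame 2: STRIKE. 10 + next two rolls (10+10) = 30. Cumulative: 50
Frame 3: STRIKE. 10 + next two rolls (10+10) = 30. Cumulative: 80
Frame 4: STRIKE. 10 + next two rolls (10+8) = 28. Cumulative: 108
Frame 5: STRIKE. 10 + next two rolls (8+2) = 20. Cumulative: 128
Frame 6: SPARE (8+2=10). 10 + next roll (10) = 20. Cumulative: 148

Answer: 28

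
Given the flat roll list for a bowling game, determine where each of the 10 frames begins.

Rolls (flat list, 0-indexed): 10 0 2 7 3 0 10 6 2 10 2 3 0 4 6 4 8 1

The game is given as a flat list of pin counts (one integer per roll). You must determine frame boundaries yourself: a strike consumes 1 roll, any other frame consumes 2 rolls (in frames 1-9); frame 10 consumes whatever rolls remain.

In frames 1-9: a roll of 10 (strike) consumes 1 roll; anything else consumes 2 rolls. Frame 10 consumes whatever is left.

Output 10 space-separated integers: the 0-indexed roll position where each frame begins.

Answer: 0 1 3 5 7 9 10 12 14 16

Derivation:
Frame 1 starts at roll index 0: roll=10 (strike), consumes 1 roll
Frame 2 starts at roll index 1: rolls=0,2 (sum=2), consumes 2 rolls
Frame 3 starts at roll index 3: rolls=7,3 (sum=10), consumes 2 rolls
Frame 4 starts at roll index 5: rolls=0,10 (sum=10), consumes 2 rolls
Frame 5 starts at roll index 7: rolls=6,2 (sum=8), consumes 2 rolls
Frame 6 starts at roll index 9: roll=10 (strike), consumes 1 roll
Frame 7 starts at roll index 10: rolls=2,3 (sum=5), consumes 2 rolls
Frame 8 starts at roll index 12: rolls=0,4 (sum=4), consumes 2 rolls
Frame 9 starts at roll index 14: rolls=6,4 (sum=10), consumes 2 rolls
Frame 10 starts at roll index 16: 2 remaining rolls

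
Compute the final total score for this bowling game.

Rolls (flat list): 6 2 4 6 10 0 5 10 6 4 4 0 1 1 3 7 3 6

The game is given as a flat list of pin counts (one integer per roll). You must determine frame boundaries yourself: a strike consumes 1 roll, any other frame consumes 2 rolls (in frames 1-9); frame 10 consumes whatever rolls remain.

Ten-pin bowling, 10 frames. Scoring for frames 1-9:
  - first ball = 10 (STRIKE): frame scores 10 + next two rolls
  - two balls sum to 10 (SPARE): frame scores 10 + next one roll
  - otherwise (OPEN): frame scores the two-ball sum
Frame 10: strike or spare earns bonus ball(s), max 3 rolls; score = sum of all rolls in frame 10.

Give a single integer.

Answer: 110

Derivation:
Frame 1: OPEN (6+2=8). Cumulative: 8
Frame 2: SPARE (4+6=10). 10 + next roll (10) = 20. Cumulative: 28
Frame 3: STRIKE. 10 + next two rolls (0+5) = 15. Cumulative: 43
Frame 4: OPEN (0+5=5). Cumulative: 48
Frame 5: STRIKE. 10 + next two rolls (6+4) = 20. Cumulative: 68
Frame 6: SPARE (6+4=10). 10 + next roll (4) = 14. Cumulative: 82
Frame 7: OPEN (4+0=4). Cumulative: 86
Frame 8: OPEN (1+1=2). Cumulative: 88
Frame 9: SPARE (3+7=10). 10 + next roll (3) = 13. Cumulative: 101
Frame 10: OPEN. Sum of all frame-10 rolls (3+6) = 9. Cumulative: 110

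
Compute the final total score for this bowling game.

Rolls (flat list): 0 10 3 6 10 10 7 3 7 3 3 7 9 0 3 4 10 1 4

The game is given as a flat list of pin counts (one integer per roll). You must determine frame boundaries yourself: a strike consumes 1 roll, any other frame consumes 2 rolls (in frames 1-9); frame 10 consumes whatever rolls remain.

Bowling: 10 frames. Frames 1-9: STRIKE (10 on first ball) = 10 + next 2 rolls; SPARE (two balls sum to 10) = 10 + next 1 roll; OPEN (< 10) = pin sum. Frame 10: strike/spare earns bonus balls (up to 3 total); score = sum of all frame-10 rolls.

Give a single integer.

Frame 1: SPARE (0+10=10). 10 + next roll (3) = 13. Cumulative: 13
Frame 2: OPEN (3+6=9). Cumulative: 22
Frame 3: STRIKE. 10 + next two rolls (10+7) = 27. Cumulative: 49
Frame 4: STRIKE. 10 + next two rolls (7+3) = 20. Cumulative: 69
Frame 5: SPARE (7+3=10). 10 + next roll (7) = 17. Cumulative: 86
Frame 6: SPARE (7+3=10). 10 + next roll (3) = 13. Cumulative: 99
Frame 7: SPARE (3+7=10). 10 + next roll (9) = 19. Cumulative: 118
Frame 8: OPEN (9+0=9). Cumulative: 127
Frame 9: OPEN (3+4=7). Cumulative: 134
Frame 10: STRIKE. Sum of all frame-10 rolls (10+1+4) = 15. Cumulative: 149

Answer: 149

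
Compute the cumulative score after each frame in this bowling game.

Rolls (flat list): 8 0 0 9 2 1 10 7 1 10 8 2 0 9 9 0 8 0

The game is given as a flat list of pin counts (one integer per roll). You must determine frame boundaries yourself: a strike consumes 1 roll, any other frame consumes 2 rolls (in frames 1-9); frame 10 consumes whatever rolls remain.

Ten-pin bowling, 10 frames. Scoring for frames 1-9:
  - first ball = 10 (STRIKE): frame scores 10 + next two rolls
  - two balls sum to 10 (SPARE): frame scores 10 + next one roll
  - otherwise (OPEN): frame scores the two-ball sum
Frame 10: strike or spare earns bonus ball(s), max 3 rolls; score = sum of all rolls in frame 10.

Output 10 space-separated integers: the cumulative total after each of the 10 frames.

Frame 1: OPEN (8+0=8). Cumulative: 8
Frame 2: OPEN (0+9=9). Cumulative: 17
Frame 3: OPEN (2+1=3). Cumulative: 20
Frame 4: STRIKE. 10 + next two rolls (7+1) = 18. Cumulative: 38
Frame 5: OPEN (7+1=8). Cumulative: 46
Frame 6: STRIKE. 10 + next two rolls (8+2) = 20. Cumulative: 66
Frame 7: SPARE (8+2=10). 10 + next roll (0) = 10. Cumulative: 76
Frame 8: OPEN (0+9=9). Cumulative: 85
Frame 9: OPEN (9+0=9). Cumulative: 94
Frame 10: OPEN. Sum of all frame-10 rolls (8+0) = 8. Cumulative: 102

Answer: 8 17 20 38 46 66 76 85 94 102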